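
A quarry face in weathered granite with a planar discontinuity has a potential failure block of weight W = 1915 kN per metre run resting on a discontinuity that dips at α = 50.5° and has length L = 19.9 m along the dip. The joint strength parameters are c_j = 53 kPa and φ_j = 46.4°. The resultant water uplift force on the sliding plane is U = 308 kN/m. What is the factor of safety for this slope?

FS = 1.36

Resolving the block weight along and normal to the plane and applying the Mohr–Coulomb strength on the joint:
N' = W cosα − U = 1915·cos50.5° − 308 = 910.1 kN/m
Driving force T = W sinα = 1915·sin50.5° = 1477.7 kN/m
Resisting force R = c_j·L + N'·tanφ_j = 53·19.9 + 910.1·tan46.4° = 1054.7 + 955.7 = 2010.4 kN/m
FS = R / T = 2010.4 / 1477.7 = 1.361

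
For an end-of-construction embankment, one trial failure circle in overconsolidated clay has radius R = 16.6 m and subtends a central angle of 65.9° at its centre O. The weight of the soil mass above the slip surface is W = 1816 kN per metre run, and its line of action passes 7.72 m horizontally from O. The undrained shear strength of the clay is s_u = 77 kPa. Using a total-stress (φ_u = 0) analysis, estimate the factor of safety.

Taking moments about the centre O, the resisting moment is provided by the undrained shear strength acting along the arc:
Arc length L_a = R·θ = 16.6·(65.9°·π/180) = 16.6·1.1502 = 19.09 m
M_R = s_u·L_a·R = 77·19.09·16.6 = 24404.5 kN·m/m
M_D = W·d = 1816·7.72 = 14019.5 kN·m/m
FS = M_R / M_D = 24404.5 / 14019.5 = 1.741

FS = 1.74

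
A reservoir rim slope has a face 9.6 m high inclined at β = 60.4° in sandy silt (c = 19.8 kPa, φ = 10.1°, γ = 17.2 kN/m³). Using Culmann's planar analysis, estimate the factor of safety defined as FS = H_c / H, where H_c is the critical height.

FS = 1.14

H_c = (4c/γ) · sinβ cosφ / [1 − cos(β − φ)]
    = (4·19.8/17.2) · sin60.4°·cos10.1° / [1 − cos50.3°]
    = 4.605 · 0.8560 / 0.3612 = 10.91 m
FS = H_c / H = 10.91 / 9.6 = 1.137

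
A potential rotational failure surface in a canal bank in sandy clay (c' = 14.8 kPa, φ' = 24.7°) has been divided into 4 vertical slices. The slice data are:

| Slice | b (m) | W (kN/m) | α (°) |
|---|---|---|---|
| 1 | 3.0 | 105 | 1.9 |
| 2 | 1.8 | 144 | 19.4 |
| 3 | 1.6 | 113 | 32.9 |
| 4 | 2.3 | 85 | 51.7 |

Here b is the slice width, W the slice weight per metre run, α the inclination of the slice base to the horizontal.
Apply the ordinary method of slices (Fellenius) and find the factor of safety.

Ordinary method of slices: FS = Σ[c'·Δl_i + (W_i cosα_i)·tanφ'] / Σ W_i sinα_i, with Δl_i = b_i / cosα_i.
Slice 1: Δl = 3.0/cos1.9° = 3.002 m; N'_1 = 105·cos1.9° = 104.9; c'Δl = 44.42; W sinα = 3.5
Slice 2: Δl = 1.8/cos19.4° = 1.908 m; N'_2 = 144·cos19.4° = 135.8; c'Δl = 28.24; W sinα = 47.8
Slice 3: Δl = 1.6/cos32.9° = 1.906 m; N'_3 = 113·cos32.9° = 94.9; c'Δl = 28.20; W sinα = 61.4
Slice 4: Δl = 2.3/cos51.7° = 3.711 m; N'_4 = 85·cos51.7° = 52.7; c'Δl = 54.92; W sinα = 66.7
Σc'Δl = 155.8 kN/m; ΣN' = 388.3 kN/m; ΣW sinα = 179.4 kN/m
Resisting = 155.8 + 388.3·tan24.7° = 155.8 + 178.6 = 334.4 kN/m
FS = 334.4 / 179.4 = 1.864

FS = 1.86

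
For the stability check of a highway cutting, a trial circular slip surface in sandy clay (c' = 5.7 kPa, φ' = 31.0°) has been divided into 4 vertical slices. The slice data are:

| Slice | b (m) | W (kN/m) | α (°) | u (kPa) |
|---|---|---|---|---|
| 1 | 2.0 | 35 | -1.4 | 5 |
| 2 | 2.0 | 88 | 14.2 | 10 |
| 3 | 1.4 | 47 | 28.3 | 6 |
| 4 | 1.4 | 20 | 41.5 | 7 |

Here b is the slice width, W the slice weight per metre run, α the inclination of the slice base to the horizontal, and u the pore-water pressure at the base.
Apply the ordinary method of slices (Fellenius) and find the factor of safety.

Ordinary method of slices: FS = Σ[c'·Δl_i + (W_i cosα_i − u_i·Δl_i)·tanφ'] / Σ W_i sinα_i, with Δl_i = b_i / cosα_i.
Slice 1: Δl = 2.0/cos(-1.4°) = 2.001 m; N'_1 = 35·cos(-1.4°) − 5·2.001 = 25.0; c'Δl = 11.40; W sinα = -0.9
Slice 2: Δl = 2.0/cos14.2° = 2.063 m; N'_2 = 88·cos14.2° − 10·2.063 = 64.7; c'Δl = 11.76; W sinα = 21.6
Slice 3: Δl = 1.4/cos28.3° = 1.590 m; N'_3 = 47·cos28.3° − 6·1.590 = 31.8; c'Δl = 9.06; W sinα = 22.3
Slice 4: Δl = 1.4/cos41.5° = 1.869 m; N'_4 = 20·cos41.5° − 7·1.869 = 1.9; c'Δl = 10.65; W sinα = 13.3
Σc'Δl = 42.9 kN/m; ΣN' = 123.4 kN/m; ΣW sinα = 56.3 kN/m
Resisting = 42.9 + 123.4·tan31.0° = 42.9 + 74.1 = 117.0 kN/m
FS = 117.0 / 56.3 = 2.080

FS = 2.08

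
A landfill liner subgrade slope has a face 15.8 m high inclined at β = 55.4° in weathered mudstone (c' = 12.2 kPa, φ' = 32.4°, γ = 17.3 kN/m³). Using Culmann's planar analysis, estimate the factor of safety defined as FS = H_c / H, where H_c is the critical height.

FS = 1.56

H_c = (4c'/γ) · sinβ cosφ' / [1 − cos(β − φ')]
    = (4·12.2/17.3) · sin55.4°·cos32.4° / [1 − cos23.0°]
    = 2.821 · 0.6950 / 0.0795 = 24.66 m
FS = H_c / H = 24.66 / 15.8 = 1.561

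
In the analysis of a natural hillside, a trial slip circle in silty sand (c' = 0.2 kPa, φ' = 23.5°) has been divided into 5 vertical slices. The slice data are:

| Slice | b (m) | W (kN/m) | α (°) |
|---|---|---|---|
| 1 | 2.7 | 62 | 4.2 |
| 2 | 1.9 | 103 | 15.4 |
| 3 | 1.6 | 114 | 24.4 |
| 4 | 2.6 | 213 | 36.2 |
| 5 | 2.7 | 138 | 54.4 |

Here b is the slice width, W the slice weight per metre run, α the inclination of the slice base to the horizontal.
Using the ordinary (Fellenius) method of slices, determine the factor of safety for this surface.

Ordinary method of slices: FS = Σ[c'·Δl_i + (W_i cosα_i)·tanφ'] / Σ W_i sinα_i, with Δl_i = b_i / cosα_i.
Slice 1: Δl = 2.7/cos4.2° = 2.707 m; N'_1 = 62·cos4.2° = 61.8; c'Δl = 0.54; W sinα = 4.5
Slice 2: Δl = 1.9/cos15.4° = 1.971 m; N'_2 = 103·cos15.4° = 99.3; c'Δl = 0.39; W sinα = 27.4
Slice 3: Δl = 1.6/cos24.4° = 1.757 m; N'_3 = 114·cos24.4° = 103.8; c'Δl = 0.35; W sinα = 47.1
Slice 4: Δl = 2.6/cos36.2° = 3.222 m; N'_4 = 213·cos36.2° = 171.9; c'Δl = 0.64; W sinα = 125.8
Slice 5: Δl = 2.7/cos54.4° = 4.638 m; N'_5 = 138·cos54.4° = 80.3; c'Δl = 0.93; W sinα = 112.2
Σc'Δl = 2.9 kN/m; ΣN' = 517.2 kN/m; ΣW sinα = 317.0 kN/m
Resisting = 2.9 + 517.2·tan23.5° = 2.9 + 224.9 = 227.7 kN/m
FS = 227.7 / 317.0 = 0.718

FS = 0.72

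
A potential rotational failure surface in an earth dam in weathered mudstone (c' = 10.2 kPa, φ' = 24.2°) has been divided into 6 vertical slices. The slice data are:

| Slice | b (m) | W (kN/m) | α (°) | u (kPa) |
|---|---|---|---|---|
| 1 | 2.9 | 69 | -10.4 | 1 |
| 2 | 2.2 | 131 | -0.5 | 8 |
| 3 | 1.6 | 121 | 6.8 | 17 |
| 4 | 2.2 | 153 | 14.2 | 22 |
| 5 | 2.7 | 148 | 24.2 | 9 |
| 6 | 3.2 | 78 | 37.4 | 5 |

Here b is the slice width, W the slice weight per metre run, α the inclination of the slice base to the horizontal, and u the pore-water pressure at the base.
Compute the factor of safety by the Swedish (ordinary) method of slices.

Ordinary method of slices: FS = Σ[c'·Δl_i + (W_i cosα_i − u_i·Δl_i)·tanφ'] / Σ W_i sinα_i, with Δl_i = b_i / cosα_i.
Slice 1: Δl = 2.9/cos(-10.4°) = 2.948 m; N'_1 = 69·cos(-10.4°) − 1·2.948 = 64.9; c'Δl = 30.07; W sinα = -12.5
Slice 2: Δl = 2.2/cos(-0.5°) = 2.200 m; N'_2 = 131·cos(-0.5°) − 8·2.200 = 113.4; c'Δl = 22.44; W sinα = -1.1
Slice 3: Δl = 1.6/cos6.8° = 1.611 m; N'_3 = 121·cos6.8° − 17·1.611 = 92.8; c'Δl = 16.44; W sinα = 14.3
Slice 4: Δl = 2.2/cos14.2° = 2.269 m; N'_4 = 153·cos14.2° − 22·2.269 = 98.4; c'Δl = 23.15; W sinα = 37.5
Slice 5: Δl = 2.7/cos24.2° = 2.960 m; N'_5 = 148·cos24.2° − 9·2.960 = 108.4; c'Δl = 30.19; W sinα = 60.7
Slice 6: Δl = 3.2/cos37.4° = 4.028 m; N'_6 = 78·cos37.4° − 5·4.028 = 41.8; c'Δl = 41.09; W sinα = 47.4
Σc'Δl = 163.4 kN/m; ΣN' = 519.6 kN/m; ΣW sinα = 146.3 kN/m
Resisting = 163.4 + 519.6·tan24.2° = 163.4 + 233.5 = 396.9 kN/m
FS = 396.9 / 146.3 = 2.713

FS = 2.71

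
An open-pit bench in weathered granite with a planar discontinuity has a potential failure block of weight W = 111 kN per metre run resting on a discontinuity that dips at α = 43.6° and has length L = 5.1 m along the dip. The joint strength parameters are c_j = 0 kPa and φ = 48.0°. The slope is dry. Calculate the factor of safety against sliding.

FS = 1.17

Resolving the block weight along and normal to the plane and applying the Mohr–Coulomb strength on the joint:
N' = W cosα = 111·cos43.6° = 80.4 kN/m
Driving force T = W sinα = 111·sin43.6° = 76.5 kN/m
Resisting force R = c_j·L + N'·tanφ = 0·5.1 + 80.4·tan48.0° = 0.0 + 89.3 = 89.3 kN/m
FS = R / T = 89.3 / 76.5 = 1.166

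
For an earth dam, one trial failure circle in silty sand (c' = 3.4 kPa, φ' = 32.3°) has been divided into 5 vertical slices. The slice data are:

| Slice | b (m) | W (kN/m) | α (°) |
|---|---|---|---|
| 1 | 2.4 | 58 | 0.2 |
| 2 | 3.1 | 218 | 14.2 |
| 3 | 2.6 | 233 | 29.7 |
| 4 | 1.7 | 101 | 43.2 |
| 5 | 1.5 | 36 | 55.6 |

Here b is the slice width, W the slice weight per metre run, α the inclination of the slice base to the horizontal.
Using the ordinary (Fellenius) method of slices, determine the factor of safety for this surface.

FS = 1.51

Ordinary method of slices: FS = Σ[c'·Δl_i + (W_i cosα_i)·tanφ'] / Σ W_i sinα_i, with Δl_i = b_i / cosα_i.
Slice 1: Δl = 2.4/cos0.2° = 2.400 m; N'_1 = 58·cos0.2° = 58.0; c'Δl = 8.16; W sinα = 0.2
Slice 2: Δl = 3.1/cos14.2° = 3.198 m; N'_2 = 218·cos14.2° = 211.3; c'Δl = 10.87; W sinα = 53.5
Slice 3: Δl = 2.6/cos29.7° = 2.993 m; N'_3 = 233·cos29.7° = 202.4; c'Δl = 10.18; W sinα = 115.4
Slice 4: Δl = 1.7/cos43.2° = 2.332 m; N'_4 = 101·cos43.2° = 73.6; c'Δl = 7.93; W sinα = 69.1
Slice 5: Δl = 1.5/cos55.6° = 2.655 m; N'_5 = 36·cos55.6° = 20.3; c'Δl = 9.03; W sinα = 29.7
Σc'Δl = 46.2 kN/m; ΣN' = 565.7 kN/m; ΣW sinα = 268.0 kN/m
Resisting = 46.2 + 565.7·tan32.3° = 46.2 + 357.6 = 403.8 kN/m
FS = 403.8 / 268.0 = 1.507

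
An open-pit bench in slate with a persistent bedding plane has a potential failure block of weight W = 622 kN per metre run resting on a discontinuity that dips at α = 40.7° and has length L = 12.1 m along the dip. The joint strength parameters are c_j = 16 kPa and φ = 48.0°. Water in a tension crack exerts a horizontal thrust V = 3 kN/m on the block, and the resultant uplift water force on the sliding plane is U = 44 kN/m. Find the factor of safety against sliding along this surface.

Resolving the block weight along and normal to the plane and applying the Mohr–Coulomb strength on the joint:
N' = W cosα − U − V sinα = 622·cos40.7° − 44 − 3·sin40.7° = 425.6 kN/m
Driving force T = W sinα + V cosα = 622·sin40.7° + 3·cos40.7° = 407.9 kN/m
Resisting force R = c_j·L + N'·tanφ = 16·12.1 + 425.6·tan48.0° = 193.6 + 472.7 = 666.3 kN/m
FS = R / T = 666.3 / 407.9 = 1.634

FS = 1.63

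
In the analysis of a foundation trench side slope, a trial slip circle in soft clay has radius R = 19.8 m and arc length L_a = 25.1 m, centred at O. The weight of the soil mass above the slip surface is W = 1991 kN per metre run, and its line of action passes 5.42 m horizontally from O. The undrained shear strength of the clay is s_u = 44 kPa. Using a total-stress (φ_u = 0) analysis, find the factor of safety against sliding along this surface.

Taking moments about the centre O, the resisting moment is provided by the undrained shear strength acting along the arc:
M_R = s_u·L_a·R = 44·25.10·19.8 = 21867.1 kN·m/m
M_D = W·d = 1991·5.42 = 10791.2 kN·m/m
FS = M_R / M_D = 21867.1 / 10791.2 = 2.026

FS = 2.03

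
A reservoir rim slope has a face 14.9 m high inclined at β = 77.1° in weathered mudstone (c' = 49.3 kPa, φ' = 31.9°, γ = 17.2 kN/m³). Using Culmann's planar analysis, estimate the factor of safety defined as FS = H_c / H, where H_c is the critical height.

H_c = (4c'/γ) · sinβ cosφ' / [1 − cos(β − φ')]
    = (4·49.3/17.2) · sin77.1°·cos31.9° / [1 − cos45.2°]
    = 11.465 · 0.8275 / 0.2954 = 32.12 m
FS = H_c / H = 32.12 / 14.9 = 2.156

FS = 2.16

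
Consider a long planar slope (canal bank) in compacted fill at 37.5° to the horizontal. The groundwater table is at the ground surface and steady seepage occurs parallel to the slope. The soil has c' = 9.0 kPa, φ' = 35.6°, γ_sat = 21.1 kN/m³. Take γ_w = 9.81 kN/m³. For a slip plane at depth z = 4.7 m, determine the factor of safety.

FS = 0.69

With seepage parallel to the slope and the water table at the surface, the effective normal stress on the slip plane uses the buoyant unit weight γ' = γ_sat − γ_w while the driving shear stress uses γ_sat:
FS = [c' + γ' z cos²β tanφ'] / [γ_sat z sinβ cosβ]
γ' = 21.1 − 9.81 = 11.29 kN/m³
Numerator = 9.0 + 11.29·4.7·cos²37.5°·tan35.6° = 9.0 + 11.29·4.7·0.6294·0.7159 = 32.911 kPa
Denominator = 21.1·4.7·sin37.5°·cos37.5° = 21.1·4.7·0.6088·0.7934 = 47.895 kPa
FS = 32.911 / 47.895 = 0.687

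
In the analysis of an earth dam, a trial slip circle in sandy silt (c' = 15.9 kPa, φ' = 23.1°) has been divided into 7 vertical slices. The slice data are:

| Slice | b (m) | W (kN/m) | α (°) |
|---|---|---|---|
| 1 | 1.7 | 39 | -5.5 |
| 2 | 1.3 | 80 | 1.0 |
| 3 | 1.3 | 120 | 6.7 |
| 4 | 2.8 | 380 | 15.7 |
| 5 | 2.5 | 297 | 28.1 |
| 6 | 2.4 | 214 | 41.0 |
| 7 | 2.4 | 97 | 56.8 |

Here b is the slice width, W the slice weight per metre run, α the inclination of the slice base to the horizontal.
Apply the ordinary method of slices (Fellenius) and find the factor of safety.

Ordinary method of slices: FS = Σ[c'·Δl_i + (W_i cosα_i)·tanφ'] / Σ W_i sinα_i, with Δl_i = b_i / cosα_i.
Slice 1: Δl = 1.7/cos(-5.5°) = 1.708 m; N'_1 = 39·cos(-5.5°) = 38.8; c'Δl = 27.16; W sinα = -3.7
Slice 2: Δl = 1.3/cos1.0° = 1.300 m; N'_2 = 80·cos1.0° = 80.0; c'Δl = 20.67; W sinα = 1.4
Slice 3: Δl = 1.3/cos6.7° = 1.309 m; N'_3 = 120·cos6.7° = 119.2; c'Δl = 20.81; W sinα = 14.0
Slice 4: Δl = 2.8/cos15.7° = 2.909 m; N'_4 = 380·cos15.7° = 365.8; c'Δl = 46.25; W sinα = 102.8
Slice 5: Δl = 2.5/cos28.1° = 2.834 m; N'_5 = 297·cos28.1° = 262.0; c'Δl = 45.06; W sinα = 139.9
Slice 6: Δl = 2.4/cos41.0° = 3.180 m; N'_6 = 214·cos41.0° = 161.5; c'Δl = 50.56; W sinα = 140.4
Slice 7: Δl = 2.4/cos56.8° = 4.383 m; N'_7 = 97·cos56.8° = 53.1; c'Δl = 69.69; W sinα = 81.2
Σc'Δl = 280.2 kN/m; ΣN' = 1080.4 kN/m; ΣW sinα = 475.9 kN/m
Resisting = 280.2 + 1080.4·tan23.1° = 280.2 + 460.8 = 741.0 kN/m
FS = 741.0 / 475.9 = 1.557

FS = 1.56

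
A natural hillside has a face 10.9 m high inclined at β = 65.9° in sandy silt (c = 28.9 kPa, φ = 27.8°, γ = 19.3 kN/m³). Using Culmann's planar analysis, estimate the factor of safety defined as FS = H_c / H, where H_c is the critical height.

H_c = (4c/γ) · sinβ cosφ / [1 − cos(β − φ)]
    = (4·28.9/19.3) · sin65.9°·cos27.8° / [1 − cos38.1°]
    = 5.990 · 0.8075 / 0.2131 = 22.70 m
FS = H_c / H = 22.70 / 10.9 = 2.083

FS = 2.08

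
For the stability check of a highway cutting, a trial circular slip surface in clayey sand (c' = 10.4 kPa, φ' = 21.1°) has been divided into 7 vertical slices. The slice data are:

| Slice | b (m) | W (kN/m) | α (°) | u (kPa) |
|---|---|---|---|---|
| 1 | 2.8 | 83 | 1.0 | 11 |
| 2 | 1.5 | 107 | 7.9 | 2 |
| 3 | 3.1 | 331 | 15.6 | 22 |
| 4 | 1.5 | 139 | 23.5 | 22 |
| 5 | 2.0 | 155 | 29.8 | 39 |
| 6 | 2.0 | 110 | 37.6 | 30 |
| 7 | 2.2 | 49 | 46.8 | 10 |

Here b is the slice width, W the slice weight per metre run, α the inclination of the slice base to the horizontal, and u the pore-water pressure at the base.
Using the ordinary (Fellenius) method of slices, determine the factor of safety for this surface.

FS = 1.15

Ordinary method of slices: FS = Σ[c'·Δl_i + (W_i cosα_i − u_i·Δl_i)·tanφ'] / Σ W_i sinα_i, with Δl_i = b_i / cosα_i.
Slice 1: Δl = 2.8/cos1.0° = 2.800 m; N'_1 = 83·cos1.0° − 11·2.800 = 52.2; c'Δl = 29.12; W sinα = 1.4
Slice 2: Δl = 1.5/cos7.9° = 1.514 m; N'_2 = 107·cos7.9° − 2·1.514 = 103.0; c'Δl = 15.75; W sinα = 14.7
Slice 3: Δl = 3.1/cos15.6° = 3.219 m; N'_3 = 331·cos15.6° − 22·3.219 = 248.0; c'Δl = 33.47; W sinα = 89.0
Slice 4: Δl = 1.5/cos23.5° = 1.636 m; N'_4 = 139·cos23.5° − 22·1.636 = 91.5; c'Δl = 17.01; W sinα = 55.4
Slice 5: Δl = 2.0/cos29.8° = 2.305 m; N'_5 = 155·cos29.8° − 39·2.305 = 44.6; c'Δl = 23.97; W sinα = 77.0
Slice 6: Δl = 2.0/cos37.6° = 2.524 m; N'_6 = 110·cos37.6° − 30·2.524 = 11.4; c'Δl = 26.25; W sinα = 67.1
Slice 7: Δl = 2.2/cos46.8° = 3.214 m; N'_7 = 49·cos46.8° − 10·3.214 = 1.4; c'Δl = 33.42; W sinα = 35.7
Σc'Δl = 179.0 kN/m; ΣN' = 552.1 kN/m; ΣW sinα = 340.5 kN/m
Resisting = 179.0 + 552.1·tan21.1° = 179.0 + 213.0 = 392.0 kN/m
FS = 392.0 / 340.5 = 1.151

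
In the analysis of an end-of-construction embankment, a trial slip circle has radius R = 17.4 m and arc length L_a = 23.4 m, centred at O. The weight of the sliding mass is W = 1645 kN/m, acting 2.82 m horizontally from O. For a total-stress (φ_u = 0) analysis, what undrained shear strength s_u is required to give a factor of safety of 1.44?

FS = s_u·L_a·R / (W·d), so s_u = FS·W·d / (L_a·R).
s_u = 1.44·1645·2.82 / (23.40·17.4) = 6680.0 / 407.16 = 16.41 kPa

s_u = 16.4 kPa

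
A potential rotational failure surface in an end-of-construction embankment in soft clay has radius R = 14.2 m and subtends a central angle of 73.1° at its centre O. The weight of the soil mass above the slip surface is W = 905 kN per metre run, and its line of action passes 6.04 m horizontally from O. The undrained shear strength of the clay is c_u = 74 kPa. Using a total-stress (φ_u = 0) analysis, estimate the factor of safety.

Taking moments about the centre O, the resisting moment is provided by the undrained shear strength acting along the arc:
Arc length L_a = R·θ = 14.2·(73.1°·π/180) = 14.2·1.2758 = 18.12 m
M_R = c_u·L_a·R = 74·18.12·14.2 = 19037.2 kN·m/m
M_D = W·d = 905·6.04 = 5466.2 kN·m/m
FS = M_R / M_D = 19037.2 / 5466.2 = 3.483

FS = 3.48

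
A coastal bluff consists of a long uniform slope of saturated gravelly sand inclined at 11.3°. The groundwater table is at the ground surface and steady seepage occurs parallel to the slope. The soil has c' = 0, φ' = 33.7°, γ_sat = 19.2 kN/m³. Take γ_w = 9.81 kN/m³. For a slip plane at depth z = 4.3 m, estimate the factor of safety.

With seepage parallel to the slope and the water table at the surface, the effective normal stress on the slip plane uses the buoyant unit weight γ' = γ_sat − γ_w while the driving shear stress uses γ_sat:
FS = [c' + γ' z cos²β tanφ'] / [γ_sat z sinβ cosβ]
(For c' = 0 this reduces to FS = (γ'/γ_sat)·tanφ'/tanβ.)
γ' = 19.2 − 9.81 = 9.39 kN/m³
Numerator = 0.0 + 9.39·4.3·cos²11.3°·tan33.7° = 0.0 + 9.39·4.3·0.9616·0.6669 = 25.894 kPa
Denominator = 19.2·4.3·sin11.3°·cos11.3° = 19.2·4.3·0.1959·0.9806 = 15.864 kPa
FS = 25.894 / 15.864 = 1.632

FS = 1.63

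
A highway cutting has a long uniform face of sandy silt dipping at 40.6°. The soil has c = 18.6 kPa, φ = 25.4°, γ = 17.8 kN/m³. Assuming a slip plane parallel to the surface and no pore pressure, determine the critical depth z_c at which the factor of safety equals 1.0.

z_c = 4.74 m

Setting FS = 1.00 in FS = [c + γz cos²β tanφ] / [γz sinβ cosβ] and solving for z:
z = c / [γ cosβ (FS·sinβ − cosβ·tanφ)]
  = 18.6 / [17.8·cos40.6°·(1.00·sin40.6° − cos40.6°·tan25.4°)]
  = 18.6 / [17.8·0.7593·(1.00·0.6508 − 0.7593·0.4748)]
  = 18.6 / 3.9227 = 4.742 m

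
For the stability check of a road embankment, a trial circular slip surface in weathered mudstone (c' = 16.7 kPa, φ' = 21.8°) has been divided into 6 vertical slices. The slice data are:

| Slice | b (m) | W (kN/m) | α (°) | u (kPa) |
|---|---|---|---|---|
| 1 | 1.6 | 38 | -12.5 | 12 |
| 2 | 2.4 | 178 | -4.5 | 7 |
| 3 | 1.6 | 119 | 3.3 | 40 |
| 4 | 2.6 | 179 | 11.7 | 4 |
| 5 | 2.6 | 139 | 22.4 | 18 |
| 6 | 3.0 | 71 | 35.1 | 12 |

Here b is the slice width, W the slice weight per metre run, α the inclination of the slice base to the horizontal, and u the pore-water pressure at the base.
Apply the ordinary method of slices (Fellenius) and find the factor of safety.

Ordinary method of slices: FS = Σ[c'·Δl_i + (W_i cosα_i − u_i·Δl_i)·tanφ'] / Σ W_i sinα_i, with Δl_i = b_i / cosα_i.
Slice 1: Δl = 1.6/cos(-12.5°) = 1.639 m; N'_1 = 38·cos(-12.5°) − 12·1.639 = 17.4; c'Δl = 27.37; W sinα = -8.2
Slice 2: Δl = 2.4/cos(-4.5°) = 2.407 m; N'_2 = 178·cos(-4.5°) − 7·2.407 = 160.6; c'Δl = 40.20; W sinα = -14.0
Slice 3: Δl = 1.6/cos3.3° = 1.603 m; N'_3 = 119·cos3.3° − 40·1.603 = 54.7; c'Δl = 26.76; W sinα = 6.9
Slice 4: Δl = 2.6/cos11.7° = 2.655 m; N'_4 = 179·cos11.7° − 4·2.655 = 164.7; c'Δl = 44.34; W sinα = 36.3
Slice 5: Δl = 2.6/cos22.4° = 2.812 m; N'_5 = 139·cos22.4° − 18·2.812 = 77.9; c'Δl = 46.96; W sinα = 53.0
Slice 6: Δl = 3.0/cos35.1° = 3.667 m; N'_6 = 71·cos35.1° − 12·3.667 = 14.1; c'Δl = 61.24; W sinα = 40.8
Σc'Δl = 246.9 kN/m; ΣN' = 489.4 kN/m; ΣW sinα = 114.8 kN/m
Resisting = 246.9 + 489.4·tan21.8° = 246.9 + 195.7 = 442.6 kN/m
FS = 442.6 / 114.8 = 3.857

FS = 3.86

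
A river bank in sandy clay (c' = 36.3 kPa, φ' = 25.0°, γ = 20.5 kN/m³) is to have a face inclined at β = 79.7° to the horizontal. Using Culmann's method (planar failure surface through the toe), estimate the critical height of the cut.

Culmann's analysis gives the critical failure plane at α_cr = (β + φ')/2 = (79.7 + 25.0)/2 = 52.4°, and the critical height
H_c = (4c'/γ) · sinβ cosφ' / [1 − cos(β − φ')]
    = (4·36.3/20.5) · sin79.7°·cos25.0° / [1 − cos(54.7°)]
    = 7.083 · 0.9839·0.9063 / [1 − 0.5779]
    = 7.083 · 0.8917 / 0.4221
    = 14.96 m

H_c = 14.96 m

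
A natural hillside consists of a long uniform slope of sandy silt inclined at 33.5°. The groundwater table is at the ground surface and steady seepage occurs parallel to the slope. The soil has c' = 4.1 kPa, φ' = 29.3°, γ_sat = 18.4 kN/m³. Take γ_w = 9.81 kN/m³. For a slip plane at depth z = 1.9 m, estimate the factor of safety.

FS = 0.65

With seepage parallel to the slope and the water table at the surface, the effective normal stress on the slip plane uses the buoyant unit weight γ' = γ_sat − γ_w while the driving shear stress uses γ_sat:
FS = [c' + γ' z cos²β tanφ'] / [γ_sat z sinβ cosβ]
γ' = 18.4 − 9.81 = 8.59 kN/m³
Numerator = 4.1 + 8.59·1.9·cos²33.5°·tan29.3° = 4.1 + 8.59·1.9·0.6954·0.5612 = 10.469 kPa
Denominator = 18.4·1.9·sin33.5°·cos33.5° = 18.4·1.9·0.5519·0.8339 = 16.090 kPa
FS = 10.469 / 16.090 = 0.651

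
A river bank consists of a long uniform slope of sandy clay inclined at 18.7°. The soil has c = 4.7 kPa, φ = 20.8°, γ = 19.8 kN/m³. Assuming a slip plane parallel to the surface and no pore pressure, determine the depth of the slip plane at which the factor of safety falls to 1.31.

Setting FS = 1.31 in FS = [c + γz cos²β tanφ] / [γz sinβ cosβ] and solving for z:
z = c / [γ cosβ (FS·sinβ − cosβ·tanφ)]
  = 4.7 / [19.8·cos18.7°·(1.31·sin18.7° − cos18.7°·tan20.8°)]
  = 4.7 / [19.8·0.9472·(1.31·0.3206 − 0.9472·0.3799)]
  = 4.7 / 1.1289 = 4.163 m

z = 4.16 m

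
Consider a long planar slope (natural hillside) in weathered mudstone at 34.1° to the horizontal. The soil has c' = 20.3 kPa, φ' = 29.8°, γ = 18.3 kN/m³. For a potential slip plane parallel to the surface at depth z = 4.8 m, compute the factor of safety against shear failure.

For an infinite slope with a slip plane parallel to the surface (no pore pressure): FS = [c' + γz cos²β tanφ'] / [γz sinβ cosβ].
γz = 18.3·4.8 = 87.84 kN/m²
Numerator = 20.3 + 87.84·cos²34.1°·tan29.8° = 20.3 + 87.84·0.6857·0.5727 = 54.794 kPa
Denominator = 87.84·sin34.1°·cos34.1° = 87.84·0.5606·0.8281 = 40.779 kPa
FS = 54.794 / 40.779 = 1.344

FS = 1.34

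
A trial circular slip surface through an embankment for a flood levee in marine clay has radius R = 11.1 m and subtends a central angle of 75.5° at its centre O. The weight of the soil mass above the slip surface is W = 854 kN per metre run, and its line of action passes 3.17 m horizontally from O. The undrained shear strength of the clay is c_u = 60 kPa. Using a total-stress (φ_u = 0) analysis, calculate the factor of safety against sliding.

Taking moments about the centre O, the resisting moment is provided by the undrained shear strength acting along the arc:
Arc length L_a = R·θ = 11.1·(75.5°·π/180) = 11.1·1.3177 = 14.63 m
M_R = c_u·L_a·R = 60·14.63·11.1 = 9741.4 kN·m/m
M_D = W·d = 854·3.17 = 2707.2 kN·m/m
FS = M_R / M_D = 9741.4 / 2707.2 = 3.598

FS = 3.60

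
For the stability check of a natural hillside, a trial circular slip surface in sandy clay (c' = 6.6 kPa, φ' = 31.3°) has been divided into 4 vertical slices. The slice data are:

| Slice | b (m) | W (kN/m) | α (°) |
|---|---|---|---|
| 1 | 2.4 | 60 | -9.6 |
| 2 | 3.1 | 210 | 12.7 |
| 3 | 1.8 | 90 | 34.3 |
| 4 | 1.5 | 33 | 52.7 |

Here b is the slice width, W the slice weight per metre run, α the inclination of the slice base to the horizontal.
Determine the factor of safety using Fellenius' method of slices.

Ordinary method of slices: FS = Σ[c'·Δl_i + (W_i cosα_i)·tanφ'] / Σ W_i sinα_i, with Δl_i = b_i / cosα_i.
Slice 1: Δl = 2.4/cos(-9.6°) = 2.434 m; N'_1 = 60·cos(-9.6°) = 59.2; c'Δl = 16.06; W sinα = -10.0
Slice 2: Δl = 3.1/cos12.7° = 3.178 m; N'_2 = 210·cos12.7° = 204.9; c'Δl = 20.97; W sinα = 46.2
Slice 3: Δl = 1.8/cos34.3° = 2.179 m; N'_3 = 90·cos34.3° = 74.3; c'Δl = 14.38; W sinα = 50.7
Slice 4: Δl = 1.5/cos52.7° = 2.475 m; N'_4 = 33·cos52.7° = 20.0; c'Δl = 16.34; W sinα = 26.3
Σc'Δl = 67.8 kN/m; ΣN' = 358.4 kN/m; ΣW sinα = 113.1 kN/m
Resisting = 67.8 + 358.4·tan31.3° = 67.8 + 217.9 = 285.6 kN/m
FS = 285.6 / 113.1 = 2.525

FS = 2.52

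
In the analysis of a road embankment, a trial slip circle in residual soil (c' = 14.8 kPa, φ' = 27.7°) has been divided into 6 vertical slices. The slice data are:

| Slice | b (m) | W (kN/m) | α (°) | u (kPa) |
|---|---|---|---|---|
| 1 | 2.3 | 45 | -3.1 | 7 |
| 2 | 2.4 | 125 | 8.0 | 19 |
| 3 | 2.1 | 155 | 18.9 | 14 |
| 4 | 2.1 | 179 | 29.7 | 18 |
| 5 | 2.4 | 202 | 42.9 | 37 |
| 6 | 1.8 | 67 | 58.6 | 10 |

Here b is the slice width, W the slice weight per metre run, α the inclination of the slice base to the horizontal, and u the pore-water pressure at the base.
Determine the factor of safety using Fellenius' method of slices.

Ordinary method of slices: FS = Σ[c'·Δl_i + (W_i cosα_i − u_i·Δl_i)·tanφ'] / Σ W_i sinα_i, with Δl_i = b_i / cosα_i.
Slice 1: Δl = 2.3/cos(-3.1°) = 2.303 m; N'_1 = 45·cos(-3.1°) − 7·2.303 = 28.8; c'Δl = 34.09; W sinα = -2.4
Slice 2: Δl = 2.4/cos8.0° = 2.424 m; N'_2 = 125·cos8.0° − 19·2.424 = 77.7; c'Δl = 35.87; W sinα = 17.4
Slice 3: Δl = 2.1/cos18.9° = 2.220 m; N'_3 = 155·cos18.9° − 14·2.220 = 115.6; c'Δl = 32.85; W sinα = 50.2
Slice 4: Δl = 2.1/cos29.7° = 2.418 m; N'_4 = 179·cos29.7° − 18·2.418 = 112.0; c'Δl = 35.78; W sinα = 88.7
Slice 5: Δl = 2.4/cos42.9° = 3.276 m; N'_5 = 202·cos42.9° − 37·3.276 = 26.8; c'Δl = 48.49; W sinα = 137.5
Slice 6: Δl = 1.8/cos58.6° = 3.455 m; N'_6 = 67·cos58.6° − 10·3.455 = 0.4; c'Δl = 51.13; W sinα = 57.2
Σc'Δl = 238.2 kN/m; ΣN' = 361.2 kN/m; ΣW sinα = 348.6 kN/m
Resisting = 238.2 + 361.2·tan27.7° = 238.2 + 189.6 = 427.8 kN/m
FS = 427.8 / 348.6 = 1.227

FS = 1.23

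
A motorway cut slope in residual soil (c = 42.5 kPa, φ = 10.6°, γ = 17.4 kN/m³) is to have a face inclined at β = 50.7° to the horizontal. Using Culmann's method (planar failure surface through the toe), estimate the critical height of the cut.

Culmann's analysis gives the critical failure plane at α_cr = (β + φ)/2 = (50.7 + 10.6)/2 = 30.7°, and the critical height
H_c = (4c/γ) · sinβ cosφ / [1 − cos(β − φ)]
    = (4·42.5/17.4) · sin50.7°·cos10.6° / [1 − cos(40.1°)]
    = 9.770 · 0.7738·0.9829 / [1 − 0.7649]
    = 9.770 · 0.7606 / 0.2351
    = 31.61 m

H_c = 31.61 m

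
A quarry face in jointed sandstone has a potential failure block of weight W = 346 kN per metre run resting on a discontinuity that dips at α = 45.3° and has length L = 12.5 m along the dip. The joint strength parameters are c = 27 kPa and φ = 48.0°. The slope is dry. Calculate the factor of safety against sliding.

Resolving the block weight along and normal to the plane and applying the Mohr–Coulomb strength on the joint:
N' = W cosα = 346·cos45.3° = 243.4 kN/m
Driving force T = W sinα = 346·sin45.3° = 245.9 kN/m
Resisting force R = c·L + N'·tanφ = 27·12.5 + 243.4·tan48.0° = 337.5 + 270.3 = 607.8 kN/m
FS = R / T = 607.8 / 245.9 = 2.471

FS = 2.47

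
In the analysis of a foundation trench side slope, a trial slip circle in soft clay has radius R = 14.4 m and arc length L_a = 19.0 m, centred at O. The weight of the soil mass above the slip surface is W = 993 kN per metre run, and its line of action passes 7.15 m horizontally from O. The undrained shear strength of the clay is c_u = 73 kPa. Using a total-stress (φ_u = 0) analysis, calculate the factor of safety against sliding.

FS = 2.81

Taking moments about the centre O, the resisting moment is provided by the undrained shear strength acting along the arc:
M_R = c_u·L_a·R = 73·19.00·14.4 = 19972.8 kN·m/m
M_D = W·d = 993·7.15 = 7100.0 kN·m/m
FS = M_R / M_D = 19972.8 / 7100.0 = 2.813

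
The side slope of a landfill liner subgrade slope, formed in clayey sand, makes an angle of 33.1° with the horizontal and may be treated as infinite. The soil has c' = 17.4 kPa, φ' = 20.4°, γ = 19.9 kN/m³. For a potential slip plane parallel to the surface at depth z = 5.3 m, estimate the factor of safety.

FS = 0.93

For an infinite slope with a slip plane parallel to the surface (no pore pressure): FS = [c' + γz cos²β tanφ'] / [γz sinβ cosβ].
γz = 19.9·5.3 = 105.47 kN/m²
Numerator = 17.4 + 105.47·cos²33.1°·tan20.4° = 17.4 + 105.47·0.7018·0.3719 = 44.926 kPa
Denominator = 105.47·sin33.1°·cos33.1° = 105.47·0.5461·0.8377 = 48.250 kPa
FS = 44.926 / 48.250 = 0.931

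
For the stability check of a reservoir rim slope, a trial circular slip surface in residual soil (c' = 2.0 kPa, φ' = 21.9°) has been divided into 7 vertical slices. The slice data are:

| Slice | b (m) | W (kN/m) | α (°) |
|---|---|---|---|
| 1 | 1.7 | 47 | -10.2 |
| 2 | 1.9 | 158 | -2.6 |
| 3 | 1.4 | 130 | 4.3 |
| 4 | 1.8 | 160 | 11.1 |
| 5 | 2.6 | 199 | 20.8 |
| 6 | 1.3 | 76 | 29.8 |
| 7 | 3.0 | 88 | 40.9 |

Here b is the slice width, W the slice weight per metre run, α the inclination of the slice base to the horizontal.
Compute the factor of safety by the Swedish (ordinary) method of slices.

Ordinary method of slices: FS = Σ[c'·Δl_i + (W_i cosα_i)·tanφ'] / Σ W_i sinα_i, with Δl_i = b_i / cosα_i.
Slice 1: Δl = 1.7/cos(-10.2°) = 1.727 m; N'_1 = 47·cos(-10.2°) = 46.3; c'Δl = 3.45; W sinα = -8.3
Slice 2: Δl = 1.9/cos(-2.6°) = 1.902 m; N'_2 = 158·cos(-2.6°) = 157.8; c'Δl = 3.80; W sinα = -7.2
Slice 3: Δl = 1.4/cos4.3° = 1.404 m; N'_3 = 130·cos4.3° = 129.6; c'Δl = 2.81; W sinα = 9.7
Slice 4: Δl = 1.8/cos11.1° = 1.834 m; N'_4 = 160·cos11.1° = 157.0; c'Δl = 3.67; W sinα = 30.8
Slice 5: Δl = 2.6/cos20.8° = 2.781 m; N'_5 = 199·cos20.8° = 186.0; c'Δl = 5.56; W sinα = 70.7
Slice 6: Δl = 1.3/cos29.8° = 1.498 m; N'_6 = 76·cos29.8° = 66.0; c'Δl = 3.00; W sinα = 37.8
Slice 7: Δl = 3.0/cos40.9° = 3.969 m; N'_7 = 88·cos40.9° = 66.5; c'Δl = 7.94; W sinα = 57.6
Σc'Δl = 30.2 kN/m; ΣN' = 809.2 kN/m; ΣW sinα = 191.1 kN/m
Resisting = 30.2 + 809.2·tan21.9° = 30.2 + 325.3 = 355.5 kN/m
FS = 355.5 / 191.1 = 1.860

FS = 1.86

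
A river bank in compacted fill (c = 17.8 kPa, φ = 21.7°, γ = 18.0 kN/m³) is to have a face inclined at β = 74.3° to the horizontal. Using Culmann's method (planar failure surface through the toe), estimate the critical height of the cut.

H_c = 9.01 m

Culmann's analysis gives the critical failure plane at α_cr = (β + φ)/2 = (74.3 + 21.7)/2 = 48.0°, and the critical height
H_c = (4c/γ) · sinβ cosφ / [1 − cos(β − φ)]
    = (4·17.8/18.0) · sin74.3°·cos21.7° / [1 − cos(52.6°)]
    = 3.956 · 0.9627·0.9291 / [1 − 0.6074]
    = 3.956 · 0.8945 / 0.3926
    = 9.01 m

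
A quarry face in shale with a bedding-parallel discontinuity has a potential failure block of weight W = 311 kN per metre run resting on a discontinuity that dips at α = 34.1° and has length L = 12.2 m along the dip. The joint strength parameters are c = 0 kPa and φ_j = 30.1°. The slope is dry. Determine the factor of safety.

FS = 0.86

Resolving the block weight along and normal to the plane and applying the Mohr–Coulomb strength on the joint:
N' = W cosα = 311·cos34.1° = 257.5 kN/m
Driving force T = W sinα = 311·sin34.1° = 174.4 kN/m
Resisting force R = c·L + N'·tanφ_j = 0·12.2 + 257.5·tan30.1° = 0.0 + 149.3 = 149.3 kN/m
FS = R / T = 149.3 / 174.4 = 0.856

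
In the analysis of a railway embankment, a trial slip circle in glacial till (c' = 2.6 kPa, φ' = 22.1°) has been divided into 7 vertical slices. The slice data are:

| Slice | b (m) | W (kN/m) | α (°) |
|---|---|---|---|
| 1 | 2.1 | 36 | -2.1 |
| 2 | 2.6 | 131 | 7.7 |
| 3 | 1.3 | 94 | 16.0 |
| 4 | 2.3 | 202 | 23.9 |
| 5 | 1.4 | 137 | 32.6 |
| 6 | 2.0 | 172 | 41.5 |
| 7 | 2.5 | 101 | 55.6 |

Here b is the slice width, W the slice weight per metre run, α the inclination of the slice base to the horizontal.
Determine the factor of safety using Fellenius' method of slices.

FS = 0.88

Ordinary method of slices: FS = Σ[c'·Δl_i + (W_i cosα_i)·tanφ'] / Σ W_i sinα_i, with Δl_i = b_i / cosα_i.
Slice 1: Δl = 2.1/cos(-2.1°) = 2.101 m; N'_1 = 36·cos(-2.1°) = 36.0; c'Δl = 5.46; W sinα = -1.3
Slice 2: Δl = 2.6/cos7.7° = 2.624 m; N'_2 = 131·cos7.7° = 129.8; c'Δl = 6.82; W sinα = 17.6
Slice 3: Δl = 1.3/cos16.0° = 1.352 m; N'_3 = 94·cos16.0° = 90.4; c'Δl = 3.52; W sinα = 25.9
Slice 4: Δl = 2.3/cos23.9° = 2.516 m; N'_4 = 202·cos23.9° = 184.7; c'Δl = 6.54; W sinα = 81.8
Slice 5: Δl = 1.4/cos32.6° = 1.662 m; N'_5 = 137·cos32.6° = 115.4; c'Δl = 4.32; W sinα = 73.8
Slice 6: Δl = 2.0/cos41.5° = 2.670 m; N'_6 = 172·cos41.5° = 128.8; c'Δl = 6.94; W sinα = 114.0
Slice 7: Δl = 2.5/cos55.6° = 4.425 m; N'_7 = 101·cos55.6° = 57.1; c'Δl = 11.51; W sinα = 83.3
Σc'Δl = 45.1 kN/m; ΣN' = 742.1 kN/m; ΣW sinα = 395.1 kN/m
Resisting = 45.1 + 742.1·tan22.1° = 45.1 + 301.3 = 346.5 kN/m
FS = 346.5 / 395.1 = 0.877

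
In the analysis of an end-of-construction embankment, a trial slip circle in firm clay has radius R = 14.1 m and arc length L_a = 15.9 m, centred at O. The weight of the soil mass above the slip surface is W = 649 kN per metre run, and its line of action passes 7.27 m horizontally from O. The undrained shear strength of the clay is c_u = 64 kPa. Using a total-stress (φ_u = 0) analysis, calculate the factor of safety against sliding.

Taking moments about the centre O, the resisting moment is provided by the undrained shear strength acting along the arc:
M_R = c_u·L_a·R = 64·15.90·14.1 = 14348.2 kN·m/m
M_D = W·d = 649·7.27 = 4718.2 kN·m/m
FS = M_R / M_D = 14348.2 / 4718.2 = 3.041

FS = 3.04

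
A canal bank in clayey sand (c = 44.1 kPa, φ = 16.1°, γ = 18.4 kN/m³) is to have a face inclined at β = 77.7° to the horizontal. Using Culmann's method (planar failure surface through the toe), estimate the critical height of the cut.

Culmann's analysis gives the critical failure plane at α_cr = (β + φ)/2 = (77.7 + 16.1)/2 = 46.9°, and the critical height
H_c = (4c/γ) · sinβ cosφ / [1 − cos(β − φ)]
    = (4·44.1/18.4) · sin77.7°·cos16.1° / [1 − cos(61.6°)]
    = 9.587 · 0.9770·0.9608 / [1 − 0.4756]
    = 9.587 · 0.9387 / 0.5244
    = 17.16 m

H_c = 17.16 m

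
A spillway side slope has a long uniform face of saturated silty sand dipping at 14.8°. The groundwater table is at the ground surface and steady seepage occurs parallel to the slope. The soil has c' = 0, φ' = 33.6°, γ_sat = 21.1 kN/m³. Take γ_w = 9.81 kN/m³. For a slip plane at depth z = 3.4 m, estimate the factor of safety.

With seepage parallel to the slope and the water table at the surface, the effective normal stress on the slip plane uses the buoyant unit weight γ' = γ_sat − γ_w while the driving shear stress uses γ_sat:
FS = [c' + γ' z cos²β tanφ'] / [γ_sat z sinβ cosβ]
(For c' = 0 this reduces to FS = (γ'/γ_sat)·tanφ'/tanβ.)
γ' = 21.1 − 9.81 = 11.29 kN/m³
Numerator = 0.0 + 11.29·3.4·cos²14.8°·tan33.6° = 0.0 + 11.29·3.4·0.9347·0.6644 = 23.839 kPa
Denominator = 21.1·3.4·sin14.8°·cos14.8° = 21.1·3.4·0.2554·0.9668 = 17.718 kPa
FS = 23.839 / 17.718 = 1.346

FS = 1.35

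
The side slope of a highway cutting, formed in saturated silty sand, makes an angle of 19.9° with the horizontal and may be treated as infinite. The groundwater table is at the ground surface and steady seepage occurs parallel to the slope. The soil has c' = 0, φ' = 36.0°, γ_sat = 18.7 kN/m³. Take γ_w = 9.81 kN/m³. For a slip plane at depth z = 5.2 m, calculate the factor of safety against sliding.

With seepage parallel to the slope and the water table at the surface, the effective normal stress on the slip plane uses the buoyant unit weight γ' = γ_sat − γ_w while the driving shear stress uses γ_sat:
FS = [c' + γ' z cos²β tanφ'] / [γ_sat z sinβ cosβ]
(For c' = 0 this reduces to FS = (γ'/γ_sat)·tanφ'/tanβ.)
γ' = 18.7 − 9.81 = 8.89 kN/m³
Numerator = 0.0 + 8.89·5.2·cos²19.9°·tan36.0° = 0.0 + 8.89·5.2·0.8841·0.7265 = 29.695 kPa
Denominator = 18.7·5.2·sin19.9°·cos19.9° = 18.7·5.2·0.3404·0.9403 = 31.122 kPa
FS = 29.695 / 31.122 = 0.954

FS = 0.95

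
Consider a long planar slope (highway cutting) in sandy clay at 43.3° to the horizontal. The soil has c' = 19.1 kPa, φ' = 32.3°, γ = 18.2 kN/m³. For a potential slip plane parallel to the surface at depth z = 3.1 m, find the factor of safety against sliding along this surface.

FS = 1.35

For an infinite slope with a slip plane parallel to the surface (no pore pressure): FS = [c' + γz cos²β tanφ'] / [γz sinβ cosβ].
γz = 18.2·3.1 = 56.42 kN/m²
Numerator = 19.1 + 56.42·cos²43.3°·tan32.3° = 19.1 + 56.42·0.5297·0.6322 = 37.991 kPa
Denominator = 56.42·sin43.3°·cos43.3° = 56.42·0.6858·0.7278 = 28.160 kPa
FS = 37.991 / 28.160 = 1.349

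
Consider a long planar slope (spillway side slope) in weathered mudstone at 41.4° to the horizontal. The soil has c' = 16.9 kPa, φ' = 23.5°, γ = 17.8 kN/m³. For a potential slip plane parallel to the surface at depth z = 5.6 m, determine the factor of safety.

FS = 0.83

For an infinite slope with a slip plane parallel to the surface (no pore pressure): FS = [c' + γz cos²β tanφ'] / [γz sinβ cosβ].
γz = 17.8·5.6 = 99.68 kN/m²
Numerator = 16.9 + 99.68·cos²41.4°·tan23.5° = 16.9 + 99.68·0.5627·0.4348 = 41.287 kPa
Denominator = 99.68·sin41.4°·cos41.4° = 99.68·0.6613·0.7501 = 49.447 kPa
FS = 41.287 / 49.447 = 0.835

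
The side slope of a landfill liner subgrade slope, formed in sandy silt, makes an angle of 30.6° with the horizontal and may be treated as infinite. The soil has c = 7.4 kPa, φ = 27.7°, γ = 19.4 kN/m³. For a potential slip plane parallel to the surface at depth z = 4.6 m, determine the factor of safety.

For an infinite slope with a slip plane parallel to the surface (no pore pressure): FS = [c + γz cos²β tanφ] / [γz sinβ cosβ].
γz = 19.4·4.6 = 89.24 kN/m²
Numerator = 7.4 + 89.24·cos²30.6°·tan27.7° = 7.4 + 89.24·0.7409·0.5250 = 42.112 kPa
Denominator = 89.24·sin30.6°·cos30.6° = 89.24·0.5090·0.8607 = 39.101 kPa
FS = 42.112 / 39.101 = 1.077

FS = 1.08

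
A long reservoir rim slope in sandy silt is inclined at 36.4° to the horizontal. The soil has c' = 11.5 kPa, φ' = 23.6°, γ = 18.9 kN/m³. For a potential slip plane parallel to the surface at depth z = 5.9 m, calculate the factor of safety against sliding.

FS = 0.81

For an infinite slope with a slip plane parallel to the surface (no pore pressure): FS = [c' + γz cos²β tanφ'] / [γz sinβ cosβ].
γz = 18.9·5.9 = 111.51 kN/m²
Numerator = 11.5 + 111.51·cos²36.4°·tan23.6° = 11.5 + 111.51·0.6479·0.4369 = 43.062 kPa
Denominator = 111.51·sin36.4°·cos36.4° = 111.51·0.5934·0.8049 = 53.262 kPa
FS = 43.062 / 53.262 = 0.808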